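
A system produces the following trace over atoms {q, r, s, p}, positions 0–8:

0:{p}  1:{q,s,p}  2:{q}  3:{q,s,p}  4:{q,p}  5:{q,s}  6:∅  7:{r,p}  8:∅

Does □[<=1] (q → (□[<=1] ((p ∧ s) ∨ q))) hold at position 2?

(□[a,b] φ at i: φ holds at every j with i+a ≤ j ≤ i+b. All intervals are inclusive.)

Check (q → (□[<=1] ((p ∧ s) ∨ q))) at every j in [2,3]:
  j=2: antecedent true; consequent holds on [2,3] → ✓
  j=3: antecedent true; consequent holds on [3,4] → ✓
All positions satisfy it → formula holds.

Yes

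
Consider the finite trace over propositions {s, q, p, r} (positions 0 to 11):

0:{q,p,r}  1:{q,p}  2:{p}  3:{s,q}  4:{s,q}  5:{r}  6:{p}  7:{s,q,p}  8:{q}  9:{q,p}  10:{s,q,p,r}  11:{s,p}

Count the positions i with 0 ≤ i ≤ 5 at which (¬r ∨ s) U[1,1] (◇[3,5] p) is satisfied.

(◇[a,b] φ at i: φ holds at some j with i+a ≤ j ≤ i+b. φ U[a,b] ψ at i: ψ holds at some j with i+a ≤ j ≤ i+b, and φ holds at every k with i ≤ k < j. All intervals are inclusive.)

Evaluate at each i in [0,5]:
  i=0: ✗ (lhs fails at k=0 before rhs at j=1)
  i=1: ✓ (rhs at j=2; lhs holds on [1,1])
  i=2: ✓ (rhs at j=3; lhs holds on [2,2])
  i=3: ✓ (rhs at j=4; lhs holds on [3,3])
  i=4: ✓ (rhs at j=5; lhs holds on [4,4])
  i=5: ✗ (lhs fails at k=5 before rhs at j=6)
Positions where it holds: {1, 2, 3, 4} → 4.

4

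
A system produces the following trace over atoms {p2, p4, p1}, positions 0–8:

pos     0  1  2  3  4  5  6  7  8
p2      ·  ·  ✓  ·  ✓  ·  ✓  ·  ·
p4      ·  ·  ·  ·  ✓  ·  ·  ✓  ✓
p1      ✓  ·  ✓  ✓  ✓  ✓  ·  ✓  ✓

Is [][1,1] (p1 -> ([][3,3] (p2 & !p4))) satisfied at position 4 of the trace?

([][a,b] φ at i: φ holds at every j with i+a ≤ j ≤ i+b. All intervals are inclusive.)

Check (p1 -> ([][3,3] (p2 & !p4))) at every j in [5,5]:
  j=5: antecedent true; consequent fails at 8 → ✗
Fails at j=5 → formula fails.

No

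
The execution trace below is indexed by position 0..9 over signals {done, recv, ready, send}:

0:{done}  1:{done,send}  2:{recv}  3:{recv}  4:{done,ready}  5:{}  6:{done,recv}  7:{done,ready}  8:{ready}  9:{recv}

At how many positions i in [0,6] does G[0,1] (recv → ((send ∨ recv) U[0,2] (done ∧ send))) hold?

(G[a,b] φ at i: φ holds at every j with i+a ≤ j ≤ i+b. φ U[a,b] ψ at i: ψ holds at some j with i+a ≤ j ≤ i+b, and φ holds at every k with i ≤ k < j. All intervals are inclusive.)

2

Evaluate at each i in [0,6]:
  i=0: ✓ (all of [0,1])
  i=1: ✗ (fails at j=2)
  i=2: ✗ (fails at j=2)
  i=3: ✗ (fails at j=3)
  i=4: ✓ (all of [4,5])
  i=5: ✗ (fails at j=6)
  i=6: ✗ (fails at j=6)
Positions where it holds: {0, 4} → 2.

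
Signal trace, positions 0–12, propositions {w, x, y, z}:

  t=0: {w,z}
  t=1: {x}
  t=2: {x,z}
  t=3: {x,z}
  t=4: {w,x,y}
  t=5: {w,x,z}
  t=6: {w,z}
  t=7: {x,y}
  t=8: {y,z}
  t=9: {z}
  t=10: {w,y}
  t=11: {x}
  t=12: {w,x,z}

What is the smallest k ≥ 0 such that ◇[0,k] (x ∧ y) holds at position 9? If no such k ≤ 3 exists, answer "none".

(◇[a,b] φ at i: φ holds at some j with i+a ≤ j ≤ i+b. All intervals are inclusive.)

Scan j = 9,10,… for (x ∧ y):
  j=9: fails
  j=10: fails
  j=11: fails
  j=12: fails
No j in [9,12] satisfies it → none.

none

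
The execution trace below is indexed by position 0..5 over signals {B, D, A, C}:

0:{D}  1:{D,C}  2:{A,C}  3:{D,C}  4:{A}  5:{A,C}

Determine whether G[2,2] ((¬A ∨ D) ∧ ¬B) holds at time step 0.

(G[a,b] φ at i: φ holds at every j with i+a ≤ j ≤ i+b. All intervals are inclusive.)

Check ((¬A ∨ D) ∧ ¬B) at every j in [2,2]:
  j=2: false
Fails at j=2 → formula fails.

False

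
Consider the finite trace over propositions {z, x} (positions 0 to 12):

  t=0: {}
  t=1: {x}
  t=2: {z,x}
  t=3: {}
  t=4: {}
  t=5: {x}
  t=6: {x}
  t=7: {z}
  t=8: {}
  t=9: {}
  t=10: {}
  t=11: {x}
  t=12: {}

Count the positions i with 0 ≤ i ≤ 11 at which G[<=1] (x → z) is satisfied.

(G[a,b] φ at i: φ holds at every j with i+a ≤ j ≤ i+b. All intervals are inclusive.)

Evaluate at each i in [0,11]:
  i=0: ✗ (fails at j=1)
  i=1: ✗ (fails at j=1)
  i=2: ✓ (all of [2,3])
  i=3: ✓ (all of [3,4])
  i=4: ✗ (fails at j=5)
  i=5: ✗ (fails at j=5)
  i=6: ✗ (fails at j=6)
  i=7: ✓ (all of [7,8])
  i=8: ✓ (all of [8,9])
  i=9: ✓ (all of [9,10])
  i=10: ✗ (fails at j=11)
  i=11: ✗ (fails at j=11)
Positions where it holds: {2, 3, 7, 8, 9} → 5.

5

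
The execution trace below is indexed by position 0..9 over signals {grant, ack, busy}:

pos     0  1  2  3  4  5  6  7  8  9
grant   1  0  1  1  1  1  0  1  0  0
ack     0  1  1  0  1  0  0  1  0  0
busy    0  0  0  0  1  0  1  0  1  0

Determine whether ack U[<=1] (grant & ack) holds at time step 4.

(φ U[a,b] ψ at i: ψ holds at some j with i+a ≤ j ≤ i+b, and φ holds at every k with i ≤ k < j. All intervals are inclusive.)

True

Need some j in [4,5] with (grant & ack), and ack at every k in [4,j-1].
  j=4: (grant & ack) holds; no prefix to check → satisfied.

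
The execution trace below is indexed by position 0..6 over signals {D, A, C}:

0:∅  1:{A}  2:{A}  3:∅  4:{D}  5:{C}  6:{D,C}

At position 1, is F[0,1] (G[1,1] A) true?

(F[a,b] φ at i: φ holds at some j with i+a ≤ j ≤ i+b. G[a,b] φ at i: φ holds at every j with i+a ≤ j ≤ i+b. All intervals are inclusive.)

Yes

Check G[1,1] A at each j in [1,2]:
  j=1: holds on [2,2]
  j=2: fails at 3
Found at j=1 → formula holds.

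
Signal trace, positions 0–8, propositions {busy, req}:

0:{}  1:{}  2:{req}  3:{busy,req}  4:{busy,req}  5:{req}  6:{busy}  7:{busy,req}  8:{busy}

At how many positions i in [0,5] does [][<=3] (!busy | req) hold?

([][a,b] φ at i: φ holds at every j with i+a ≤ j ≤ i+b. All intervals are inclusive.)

3

Evaluate at each i in [0,5]:
  i=0: ✓ (all of [0,3])
  i=1: ✓ (all of [1,4])
  i=2: ✓ (all of [2,5])
  i=3: ✗ (fails at j=6)
  i=4: ✗ (fails at j=6)
  i=5: ✗ (fails at j=6)
Positions where it holds: {0, 1, 2} → 3.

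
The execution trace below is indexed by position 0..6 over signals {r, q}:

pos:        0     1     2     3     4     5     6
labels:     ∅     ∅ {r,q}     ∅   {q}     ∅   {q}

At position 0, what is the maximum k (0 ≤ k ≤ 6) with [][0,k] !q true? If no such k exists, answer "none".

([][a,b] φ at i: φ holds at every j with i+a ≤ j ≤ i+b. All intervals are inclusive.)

1

!q must hold from j=0 onward; find where it first fails.
  j=0: holds
  j=1: holds
  j=2: fails
Holds on [0,1], so largest k = 1.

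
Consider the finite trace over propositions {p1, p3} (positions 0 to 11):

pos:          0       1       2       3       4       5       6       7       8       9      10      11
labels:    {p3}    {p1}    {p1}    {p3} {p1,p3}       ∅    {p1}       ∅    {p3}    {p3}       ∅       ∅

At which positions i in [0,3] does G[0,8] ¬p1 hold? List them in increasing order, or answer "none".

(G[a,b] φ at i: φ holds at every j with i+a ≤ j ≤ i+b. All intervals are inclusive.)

Evaluate at each i in [0,3]:
  i=0: ✗ (fails at j=1)
  i=1: ✗ (fails at j=1)
  i=2: ✗ (fails at j=2)
  i=3: ✗ (fails at j=4)

none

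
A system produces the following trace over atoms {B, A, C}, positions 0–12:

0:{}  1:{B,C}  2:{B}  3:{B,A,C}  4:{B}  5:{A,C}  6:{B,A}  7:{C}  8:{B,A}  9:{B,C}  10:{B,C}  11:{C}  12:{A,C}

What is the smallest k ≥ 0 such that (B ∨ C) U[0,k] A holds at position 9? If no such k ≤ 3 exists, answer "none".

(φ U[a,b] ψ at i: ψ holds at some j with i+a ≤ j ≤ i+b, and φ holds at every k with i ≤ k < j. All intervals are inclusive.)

3

Need earliest j ≥ 9 with A, and (B ∨ C) at every k in [9,j-1].
  j=9: rhs fails.
  j=10: rhs fails.
  j=11: rhs fails.
  j=12: rhs holds; lhs holds on [9,11]. k = 3.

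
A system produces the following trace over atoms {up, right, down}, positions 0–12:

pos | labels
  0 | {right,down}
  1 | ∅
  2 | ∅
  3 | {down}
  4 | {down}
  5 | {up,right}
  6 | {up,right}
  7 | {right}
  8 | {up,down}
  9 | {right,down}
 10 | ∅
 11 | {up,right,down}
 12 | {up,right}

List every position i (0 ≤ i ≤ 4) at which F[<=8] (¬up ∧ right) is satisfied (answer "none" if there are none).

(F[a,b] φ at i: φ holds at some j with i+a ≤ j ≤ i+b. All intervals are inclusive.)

0, 1, 2, 3, 4

Evaluate at each i in [0,4]:
  i=0: ✓ (witness j=0)
  i=1: ✓ (witness j=7)
  i=2: ✓ (witness j=7)
  i=3: ✓ (witness j=7)
  i=4: ✓ (witness j=7)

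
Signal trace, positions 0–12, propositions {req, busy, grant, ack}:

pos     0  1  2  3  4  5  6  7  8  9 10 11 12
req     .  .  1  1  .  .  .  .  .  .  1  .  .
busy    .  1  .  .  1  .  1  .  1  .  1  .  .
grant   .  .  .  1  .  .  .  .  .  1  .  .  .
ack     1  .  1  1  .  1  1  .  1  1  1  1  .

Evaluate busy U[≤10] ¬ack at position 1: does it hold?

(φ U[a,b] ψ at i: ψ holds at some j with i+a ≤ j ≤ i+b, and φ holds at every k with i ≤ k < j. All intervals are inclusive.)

True

Need some j in [1,11] with ¬ack, and busy at every k in [1,j-1].
  j=1: ¬ack holds; no prefix to check → satisfied.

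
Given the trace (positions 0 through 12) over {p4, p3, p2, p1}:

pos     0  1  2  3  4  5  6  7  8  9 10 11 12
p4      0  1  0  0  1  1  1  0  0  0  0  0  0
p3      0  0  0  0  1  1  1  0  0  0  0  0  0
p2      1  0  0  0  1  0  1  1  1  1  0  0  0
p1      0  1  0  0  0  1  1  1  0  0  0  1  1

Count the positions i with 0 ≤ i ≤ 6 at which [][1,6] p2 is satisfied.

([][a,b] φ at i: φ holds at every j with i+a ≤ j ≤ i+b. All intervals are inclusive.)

Evaluate at each i in [0,6]:
  i=0: ✗ (fails at j=1)
  i=1: ✗ (fails at j=2)
  i=2: ✗ (fails at j=3)
  i=3: ✗ (fails at j=5)
  i=4: ✗ (fails at j=5)
  i=5: ✗ (fails at j=10)
  i=6: ✗ (fails at j=10)
Positions where it holds: {} → 0.

0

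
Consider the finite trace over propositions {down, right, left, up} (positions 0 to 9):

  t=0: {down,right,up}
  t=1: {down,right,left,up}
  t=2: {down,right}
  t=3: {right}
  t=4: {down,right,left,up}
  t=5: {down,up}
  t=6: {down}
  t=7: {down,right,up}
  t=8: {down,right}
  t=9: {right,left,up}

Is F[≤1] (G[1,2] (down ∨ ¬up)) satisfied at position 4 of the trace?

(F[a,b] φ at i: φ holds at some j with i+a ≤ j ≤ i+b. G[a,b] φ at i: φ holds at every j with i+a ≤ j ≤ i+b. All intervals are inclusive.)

Check G[1,2] (down ∨ ¬up) at each j in [4,5]:
  j=4: holds on [5,6]
  j=5: holds on [6,7]
Found at j=4 → formula holds.

True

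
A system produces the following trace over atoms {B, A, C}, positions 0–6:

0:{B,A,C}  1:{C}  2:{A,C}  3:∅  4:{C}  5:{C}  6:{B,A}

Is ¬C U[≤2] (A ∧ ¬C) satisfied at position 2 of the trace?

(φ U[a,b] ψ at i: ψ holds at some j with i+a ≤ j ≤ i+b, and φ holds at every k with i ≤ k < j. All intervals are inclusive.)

No

Need some j in [2,4] with (A ∧ ¬C), and ¬C at every k in [2,j-1].
  j=2: (A ∧ ¬C) false.
  j=3: (A ∧ ¬C) false.
  j=4: (A ∧ ¬C) false.
No j in the window works → until fails.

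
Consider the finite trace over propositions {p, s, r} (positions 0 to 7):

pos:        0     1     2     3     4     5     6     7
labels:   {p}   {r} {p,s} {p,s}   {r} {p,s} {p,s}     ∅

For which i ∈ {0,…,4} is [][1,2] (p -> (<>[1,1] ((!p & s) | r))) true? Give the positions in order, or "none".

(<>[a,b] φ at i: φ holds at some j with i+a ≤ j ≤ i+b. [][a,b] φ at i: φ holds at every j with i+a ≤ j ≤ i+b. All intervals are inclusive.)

Evaluate at each i in [0,4]:
  i=0: ✗ (fails at j=2)
  i=1: ✗ (fails at j=2)
  i=2: ✓ (all of [3,4])
  i=3: ✗ (fails at j=5)
  i=4: ✗ (fails at j=5)

2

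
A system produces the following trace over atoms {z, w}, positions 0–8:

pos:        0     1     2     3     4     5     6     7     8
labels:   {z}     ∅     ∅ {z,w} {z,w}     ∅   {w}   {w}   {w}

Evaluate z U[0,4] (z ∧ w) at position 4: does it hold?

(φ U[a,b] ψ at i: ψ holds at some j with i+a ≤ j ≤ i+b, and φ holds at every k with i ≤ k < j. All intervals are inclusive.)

Need some j in [4,8] with (z ∧ w), and z at every k in [4,j-1].
  j=4: (z ∧ w) holds; no prefix to check → satisfied.

Holds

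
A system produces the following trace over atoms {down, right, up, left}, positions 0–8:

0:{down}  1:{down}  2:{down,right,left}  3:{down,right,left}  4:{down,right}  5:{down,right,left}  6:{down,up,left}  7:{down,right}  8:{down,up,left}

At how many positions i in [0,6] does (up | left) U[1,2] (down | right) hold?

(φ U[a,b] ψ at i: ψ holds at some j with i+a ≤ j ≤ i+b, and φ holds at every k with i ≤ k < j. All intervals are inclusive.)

4

Evaluate at each i in [0,6]:
  i=0: ✗ (lhs fails at k=0 before rhs at j=1)
  i=1: ✗ (lhs fails at k=1 before rhs at j=2)
  i=2: ✓ (rhs at j=3; lhs holds on [2,2])
  i=3: ✓ (rhs at j=4; lhs holds on [3,3])
  i=4: ✗ (lhs fails at k=4 before rhs at j=5)
  i=5: ✓ (rhs at j=6; lhs holds on [5,5])
  i=6: ✓ (rhs at j=7; lhs holds on [6,6])
Positions where it holds: {2, 3, 5, 6} → 4.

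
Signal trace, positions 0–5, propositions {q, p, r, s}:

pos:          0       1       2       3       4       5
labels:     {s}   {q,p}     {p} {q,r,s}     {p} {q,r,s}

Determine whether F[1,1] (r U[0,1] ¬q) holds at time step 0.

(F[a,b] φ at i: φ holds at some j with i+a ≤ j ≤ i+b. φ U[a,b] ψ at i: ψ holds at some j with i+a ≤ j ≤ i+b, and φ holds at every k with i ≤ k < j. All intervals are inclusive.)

Check (r U[0,1] ¬q) at each j in [1,1]:
  j=1: fails
No position in the window satisfies it → formula fails.

No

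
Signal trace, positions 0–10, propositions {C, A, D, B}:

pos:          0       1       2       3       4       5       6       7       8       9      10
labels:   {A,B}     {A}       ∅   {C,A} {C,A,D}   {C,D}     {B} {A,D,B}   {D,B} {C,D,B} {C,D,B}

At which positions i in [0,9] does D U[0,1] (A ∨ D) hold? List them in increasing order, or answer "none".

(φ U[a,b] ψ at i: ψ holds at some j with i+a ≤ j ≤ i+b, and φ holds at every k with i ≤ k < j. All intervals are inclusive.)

Evaluate at each i in [0,9]:
  i=0: ✓ (rhs at j=0)
  i=1: ✓ (rhs at j=1)
  i=2: ✗ (lhs fails at k=2 before rhs at j=3)
  i=3: ✓ (rhs at j=3)
  i=4: ✓ (rhs at j=4)
  i=5: ✓ (rhs at j=5)
  i=6: ✗ (lhs fails at k=6 before rhs at j=7)
  i=7: ✓ (rhs at j=7)
  i=8: ✓ (rhs at j=8)
  i=9: ✓ (rhs at j=9)

0, 1, 3, 4, 5, 7, 8, 9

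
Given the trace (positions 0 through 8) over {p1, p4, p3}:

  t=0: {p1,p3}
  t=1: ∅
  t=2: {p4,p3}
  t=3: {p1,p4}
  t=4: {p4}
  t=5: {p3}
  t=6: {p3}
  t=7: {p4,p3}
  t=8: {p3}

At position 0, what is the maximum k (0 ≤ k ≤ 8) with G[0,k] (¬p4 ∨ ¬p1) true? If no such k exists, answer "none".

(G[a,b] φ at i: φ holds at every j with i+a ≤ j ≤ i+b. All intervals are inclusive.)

(¬p4 ∨ ¬p1) must hold from j=0 onward; find where it first fails.
  j=0: holds
  j=1: holds
  j=2: holds
  j=3: fails
Holds on [0,2], so largest k = 2.

2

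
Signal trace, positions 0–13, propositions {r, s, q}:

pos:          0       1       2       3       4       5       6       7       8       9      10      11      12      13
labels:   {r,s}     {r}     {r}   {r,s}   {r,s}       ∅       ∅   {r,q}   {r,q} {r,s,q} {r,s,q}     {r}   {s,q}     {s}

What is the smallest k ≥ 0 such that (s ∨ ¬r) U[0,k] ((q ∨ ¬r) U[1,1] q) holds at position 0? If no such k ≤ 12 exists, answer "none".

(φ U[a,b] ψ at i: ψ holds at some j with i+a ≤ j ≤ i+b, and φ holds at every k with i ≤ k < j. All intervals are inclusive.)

Need earliest j ≥ 0 with ((q ∨ ¬r) U[1,1] q), and (s ∨ ¬r) at every k in [0,j-1].
  j=0: rhs fails.
  j=1: rhs fails.
  j=2: rhs fails.
  j=3: rhs fails.
  j=4: rhs fails.
  j=5: rhs fails.
  j=6: rhs holds but lhs fails at k=1.
  j=7: rhs holds but lhs fails at k=1.
  j=8: rhs holds but lhs fails at k=1.
  j=9: rhs holds but lhs fails at k=1.
  j=10: rhs fails.
  j=11: rhs fails.
  j=12: rhs fails.
No witness within the range → none.

none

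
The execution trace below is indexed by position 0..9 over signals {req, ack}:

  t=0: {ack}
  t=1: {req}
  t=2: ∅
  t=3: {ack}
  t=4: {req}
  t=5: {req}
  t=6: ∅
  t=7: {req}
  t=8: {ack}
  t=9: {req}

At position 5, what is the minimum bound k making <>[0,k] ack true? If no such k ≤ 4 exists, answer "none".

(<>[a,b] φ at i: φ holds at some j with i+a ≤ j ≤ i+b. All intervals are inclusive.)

Scan j = 5,6,… for ack:
  j=5: fails
  j=6: fails
  j=7: fails
  j=8: holds
First hit at j=8, so smallest k = 8-5 = 3.

3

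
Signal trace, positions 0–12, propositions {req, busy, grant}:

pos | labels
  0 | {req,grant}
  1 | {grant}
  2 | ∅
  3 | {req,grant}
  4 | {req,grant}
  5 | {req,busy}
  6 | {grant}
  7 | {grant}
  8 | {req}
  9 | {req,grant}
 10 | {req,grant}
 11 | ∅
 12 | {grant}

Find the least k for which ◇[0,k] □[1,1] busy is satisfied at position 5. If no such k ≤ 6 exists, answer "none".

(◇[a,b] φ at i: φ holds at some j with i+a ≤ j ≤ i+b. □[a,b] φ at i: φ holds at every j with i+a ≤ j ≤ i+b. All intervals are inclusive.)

Scan j = 5,6,… for □[1,1] busy:
  j=5: fails
  j=6: fails
  j=7: fails
  j=8: fails
  j=9: fails
  j=10: fails
  j=11: fails
No j in [5,11] satisfies it → none.

none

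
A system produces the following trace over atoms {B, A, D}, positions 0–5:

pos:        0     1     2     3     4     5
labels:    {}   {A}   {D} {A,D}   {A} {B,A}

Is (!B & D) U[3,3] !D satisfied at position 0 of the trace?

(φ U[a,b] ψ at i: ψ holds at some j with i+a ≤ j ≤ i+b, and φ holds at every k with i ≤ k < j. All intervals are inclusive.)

Does not hold

Need some j in [3,3] with !D, and (!B & D) at every k in [0,j-1].
  j=3: !D false.
No j in the window works → until fails.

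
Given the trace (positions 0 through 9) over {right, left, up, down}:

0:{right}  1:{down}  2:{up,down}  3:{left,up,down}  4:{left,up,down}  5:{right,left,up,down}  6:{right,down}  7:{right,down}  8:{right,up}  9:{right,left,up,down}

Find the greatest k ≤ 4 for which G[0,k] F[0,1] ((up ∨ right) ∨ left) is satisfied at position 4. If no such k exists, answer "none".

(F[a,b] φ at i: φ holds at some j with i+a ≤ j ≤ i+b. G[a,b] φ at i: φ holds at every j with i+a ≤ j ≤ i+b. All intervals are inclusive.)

4

F[0,1] ((up ∨ right) ∨ left) must hold from j=4 onward; find where it first fails.
  j=4: holds
  j=5: holds
  j=6: holds
  j=7: holds
  j=8: holds
Holds through j=8; largest k = 4.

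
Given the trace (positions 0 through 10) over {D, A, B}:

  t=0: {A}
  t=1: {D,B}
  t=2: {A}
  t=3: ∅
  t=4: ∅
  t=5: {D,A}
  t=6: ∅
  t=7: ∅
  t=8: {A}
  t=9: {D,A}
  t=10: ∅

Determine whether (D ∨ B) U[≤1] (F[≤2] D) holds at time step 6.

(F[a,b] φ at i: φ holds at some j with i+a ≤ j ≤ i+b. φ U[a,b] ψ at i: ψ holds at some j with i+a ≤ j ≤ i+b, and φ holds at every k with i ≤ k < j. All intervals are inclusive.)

Need some j in [6,7] with F[≤2] D, and (D ∨ B) at every k in [6,j-1].
  j=6: F[≤2] D — fails (none in [6,8]).
  j=7: F[≤2] D holds, but (D ∨ B) fails at k=6 → not this j.
No j in the window works → until fails.

Does not hold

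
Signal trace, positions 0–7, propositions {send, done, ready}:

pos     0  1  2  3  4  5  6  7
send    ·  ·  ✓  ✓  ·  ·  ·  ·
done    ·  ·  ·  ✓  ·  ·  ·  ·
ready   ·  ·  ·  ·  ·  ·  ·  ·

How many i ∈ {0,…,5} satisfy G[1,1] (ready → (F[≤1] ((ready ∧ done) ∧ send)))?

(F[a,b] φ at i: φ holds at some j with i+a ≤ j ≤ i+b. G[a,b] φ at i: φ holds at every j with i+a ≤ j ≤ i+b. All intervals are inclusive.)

6

Evaluate at each i in [0,5]:
  i=0: ✓ (all of [1,1])
  i=1: ✓ (all of [2,2])
  i=2: ✓ (all of [3,3])
  i=3: ✓ (all of [4,4])
  i=4: ✓ (all of [5,5])
  i=5: ✓ (all of [6,6])
Positions where it holds: {0, 1, 2, 3, 4, 5} → 6.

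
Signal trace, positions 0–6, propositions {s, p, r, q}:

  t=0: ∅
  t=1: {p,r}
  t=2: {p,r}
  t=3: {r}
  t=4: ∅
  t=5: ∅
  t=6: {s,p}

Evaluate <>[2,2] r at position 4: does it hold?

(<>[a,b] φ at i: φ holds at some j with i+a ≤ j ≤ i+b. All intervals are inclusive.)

No

Check r at each j in [6,6]:
  j=6: false
No position in the window satisfies it → formula fails.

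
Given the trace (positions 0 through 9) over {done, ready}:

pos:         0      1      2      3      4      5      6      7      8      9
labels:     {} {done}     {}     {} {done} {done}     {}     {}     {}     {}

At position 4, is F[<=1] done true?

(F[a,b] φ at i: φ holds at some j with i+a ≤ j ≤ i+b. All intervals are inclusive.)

Check done at each j in [4,5]:
  j=4: true
  j=5: true
Found at j=4 → formula holds.

True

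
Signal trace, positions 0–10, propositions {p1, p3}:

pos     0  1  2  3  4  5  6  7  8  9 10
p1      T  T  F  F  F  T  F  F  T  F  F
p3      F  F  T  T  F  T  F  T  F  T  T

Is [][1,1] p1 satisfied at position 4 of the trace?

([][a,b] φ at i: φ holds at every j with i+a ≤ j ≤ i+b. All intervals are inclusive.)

Check p1 at every j in [5,5]:
  j=5: true
All positions satisfy it → formula holds.

True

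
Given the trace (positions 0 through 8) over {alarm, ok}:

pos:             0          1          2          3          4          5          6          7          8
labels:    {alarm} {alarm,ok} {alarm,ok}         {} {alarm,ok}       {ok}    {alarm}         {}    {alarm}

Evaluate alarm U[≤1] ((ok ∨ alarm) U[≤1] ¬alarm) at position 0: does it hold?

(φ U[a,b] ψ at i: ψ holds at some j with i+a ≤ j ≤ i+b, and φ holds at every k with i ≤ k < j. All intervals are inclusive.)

No

Need some j in [0,1] with ((ok ∨ alarm) U[≤1] ¬alarm), and alarm at every k in [0,j-1].
  j=0: ((ok ∨ alarm) U[≤1] ¬alarm) — fails.
  j=1: ((ok ∨ alarm) U[≤1] ¬alarm) — fails.
No j in the window works → until fails.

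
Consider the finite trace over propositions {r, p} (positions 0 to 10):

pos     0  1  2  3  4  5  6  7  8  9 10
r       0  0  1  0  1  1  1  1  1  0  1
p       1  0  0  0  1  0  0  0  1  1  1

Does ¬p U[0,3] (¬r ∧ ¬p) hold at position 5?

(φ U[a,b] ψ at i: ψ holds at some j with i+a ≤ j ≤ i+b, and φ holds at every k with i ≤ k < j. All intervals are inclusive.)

False

Need some j in [5,8] with (¬r ∧ ¬p), and ¬p at every k in [5,j-1].
  j=5: (¬r ∧ ¬p) false.
  j=6: (¬r ∧ ¬p) false.
  j=7: (¬r ∧ ¬p) false.
  j=8: (¬r ∧ ¬p) false.
No j in the window works → until fails.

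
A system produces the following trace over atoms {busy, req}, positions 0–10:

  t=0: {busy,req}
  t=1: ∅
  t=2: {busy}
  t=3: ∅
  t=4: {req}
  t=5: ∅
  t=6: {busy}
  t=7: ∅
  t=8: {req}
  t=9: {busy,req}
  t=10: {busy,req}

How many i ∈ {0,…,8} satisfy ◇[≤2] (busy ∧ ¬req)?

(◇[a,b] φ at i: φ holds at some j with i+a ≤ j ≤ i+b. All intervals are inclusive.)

Evaluate at each i in [0,8]:
  i=0: ✓ (witness j=2)
  i=1: ✓ (witness j=2)
  i=2: ✓ (witness j=2)
  i=3: ✗ (none in [3,5])
  i=4: ✓ (witness j=6)
  i=5: ✓ (witness j=6)
  i=6: ✓ (witness j=6)
  i=7: ✗ (none in [7,9])
  i=8: ✗ (none in [8,10])
Positions where it holds: {0, 1, 2, 4, 5, 6} → 6.

6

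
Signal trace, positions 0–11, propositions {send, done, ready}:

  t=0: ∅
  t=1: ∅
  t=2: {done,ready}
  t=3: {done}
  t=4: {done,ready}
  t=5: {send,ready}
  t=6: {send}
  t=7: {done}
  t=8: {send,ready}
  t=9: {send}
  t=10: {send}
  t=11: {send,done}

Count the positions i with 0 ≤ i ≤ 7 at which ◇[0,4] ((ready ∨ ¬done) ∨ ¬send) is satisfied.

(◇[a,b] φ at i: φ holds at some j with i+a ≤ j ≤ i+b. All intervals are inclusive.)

Evaluate at each i in [0,7]:
  i=0: ✓ (witness j=0)
  i=1: ✓ (witness j=1)
  i=2: ✓ (witness j=2)
  i=3: ✓ (witness j=3)
  i=4: ✓ (witness j=4)
  i=5: ✓ (witness j=5)
  i=6: ✓ (witness j=6)
  i=7: ✓ (witness j=7)
Positions where it holds: {0, 1, 2, 3, 4, 5, 6, 7} → 8.

8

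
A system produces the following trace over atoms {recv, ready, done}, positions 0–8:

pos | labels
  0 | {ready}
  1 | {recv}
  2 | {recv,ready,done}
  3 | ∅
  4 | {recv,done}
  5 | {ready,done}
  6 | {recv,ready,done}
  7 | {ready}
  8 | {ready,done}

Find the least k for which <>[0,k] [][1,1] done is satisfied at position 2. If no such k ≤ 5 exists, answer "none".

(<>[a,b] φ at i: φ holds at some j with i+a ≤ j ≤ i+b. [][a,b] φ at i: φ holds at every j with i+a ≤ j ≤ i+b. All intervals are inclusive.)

Scan j = 2,3,… for [][1,1] done:
  j=2: fails
  j=3: holds
First hit at j=3, so smallest k = 3-2 = 1.

1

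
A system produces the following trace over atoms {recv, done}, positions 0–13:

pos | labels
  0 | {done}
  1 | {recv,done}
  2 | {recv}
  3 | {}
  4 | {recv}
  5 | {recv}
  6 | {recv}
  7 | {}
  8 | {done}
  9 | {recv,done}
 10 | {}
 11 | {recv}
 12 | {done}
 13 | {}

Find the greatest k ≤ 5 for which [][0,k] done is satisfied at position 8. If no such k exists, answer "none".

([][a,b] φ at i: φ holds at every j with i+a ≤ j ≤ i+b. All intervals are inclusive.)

done must hold from j=8 onward; find where it first fails.
  j=8: holds
  j=9: holds
  j=10: fails
Holds on [8,9], so largest k = 1.

1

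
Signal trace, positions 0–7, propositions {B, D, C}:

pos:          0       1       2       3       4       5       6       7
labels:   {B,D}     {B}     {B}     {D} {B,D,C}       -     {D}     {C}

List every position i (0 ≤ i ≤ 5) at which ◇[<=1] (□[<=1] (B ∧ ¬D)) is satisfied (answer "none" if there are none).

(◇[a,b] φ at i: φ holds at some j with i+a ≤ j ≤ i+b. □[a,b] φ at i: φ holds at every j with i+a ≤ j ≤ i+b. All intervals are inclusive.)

Evaluate at each i in [0,5]:
  i=0: ✓ (witness j=1)
  i=1: ✓ (witness j=1)
  i=2: ✗ (none in [2,3])
  i=3: ✗ (none in [3,4])
  i=4: ✗ (none in [4,5])
  i=5: ✗ (none in [5,6])

0, 1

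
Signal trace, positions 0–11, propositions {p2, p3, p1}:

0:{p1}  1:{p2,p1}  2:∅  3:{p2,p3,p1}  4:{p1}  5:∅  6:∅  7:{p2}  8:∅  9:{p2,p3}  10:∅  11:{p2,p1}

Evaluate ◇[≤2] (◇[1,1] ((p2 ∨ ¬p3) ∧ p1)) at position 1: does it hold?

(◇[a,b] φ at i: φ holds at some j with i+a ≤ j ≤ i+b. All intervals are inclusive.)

True

Check ◇[1,1] ((p2 ∨ ¬p3) ∧ p1) at each j in [1,3]:
  j=1: fails (none in [2,2])
  j=2: holds (witness at 3)
  j=3: holds (witness at 4)
Found at j=2 → formula holds.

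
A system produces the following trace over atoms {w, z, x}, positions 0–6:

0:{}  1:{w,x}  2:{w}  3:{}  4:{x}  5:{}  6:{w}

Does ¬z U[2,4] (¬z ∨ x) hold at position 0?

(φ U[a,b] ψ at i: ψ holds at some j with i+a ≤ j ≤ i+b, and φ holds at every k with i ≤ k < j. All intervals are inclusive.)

Yes

Need some j in [2,4] with (¬z ∨ x), and ¬z at every k in [0,j-1].
  j=2: (¬z ∨ x) holds; ¬z holds at every k in [0,1] → satisfied.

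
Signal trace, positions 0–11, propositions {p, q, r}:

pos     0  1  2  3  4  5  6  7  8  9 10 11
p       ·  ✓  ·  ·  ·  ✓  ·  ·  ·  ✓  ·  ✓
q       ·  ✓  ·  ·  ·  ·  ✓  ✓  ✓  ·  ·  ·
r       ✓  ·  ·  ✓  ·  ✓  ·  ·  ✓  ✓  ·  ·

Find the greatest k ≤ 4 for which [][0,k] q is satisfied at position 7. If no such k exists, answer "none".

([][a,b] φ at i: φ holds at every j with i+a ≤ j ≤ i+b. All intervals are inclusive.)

1

q must hold from j=7 onward; find where it first fails.
  j=7: holds
  j=8: holds
  j=9: fails
Holds on [7,8], so largest k = 1.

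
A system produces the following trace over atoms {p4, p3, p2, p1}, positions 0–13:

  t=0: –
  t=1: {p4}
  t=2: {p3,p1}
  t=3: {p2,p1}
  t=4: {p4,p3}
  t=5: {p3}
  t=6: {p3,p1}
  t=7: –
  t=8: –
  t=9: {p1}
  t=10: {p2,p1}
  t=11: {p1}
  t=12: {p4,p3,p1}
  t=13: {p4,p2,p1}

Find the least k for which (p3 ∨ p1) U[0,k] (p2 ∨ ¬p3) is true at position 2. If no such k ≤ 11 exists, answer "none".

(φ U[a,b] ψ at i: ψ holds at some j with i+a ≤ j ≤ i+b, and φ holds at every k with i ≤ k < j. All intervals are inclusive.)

Need earliest j ≥ 2 with (p2 ∨ ¬p3), and (p3 ∨ p1) at every k in [2,j-1].
  j=2: rhs fails.
  j=3: rhs holds; lhs holds on [2,2]. k = 1.

1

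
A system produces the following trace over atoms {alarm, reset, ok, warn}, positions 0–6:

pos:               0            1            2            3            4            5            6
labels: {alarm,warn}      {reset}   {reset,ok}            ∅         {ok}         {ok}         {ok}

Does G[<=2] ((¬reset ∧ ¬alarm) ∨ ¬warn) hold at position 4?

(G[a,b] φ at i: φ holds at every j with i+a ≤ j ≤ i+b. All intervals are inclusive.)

Check ((¬reset ∧ ¬alarm) ∨ ¬warn) at every j in [4,6]:
  j=4: true
  j=5: true
  j=6: true
All positions satisfy it → formula holds.

Holds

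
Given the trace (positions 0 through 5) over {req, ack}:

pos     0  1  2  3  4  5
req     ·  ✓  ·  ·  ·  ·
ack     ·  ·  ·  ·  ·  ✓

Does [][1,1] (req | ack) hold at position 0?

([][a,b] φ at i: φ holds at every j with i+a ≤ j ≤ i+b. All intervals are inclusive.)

Check (req | ack) at every j in [1,1]:
  j=1: true
All positions satisfy it → formula holds.

True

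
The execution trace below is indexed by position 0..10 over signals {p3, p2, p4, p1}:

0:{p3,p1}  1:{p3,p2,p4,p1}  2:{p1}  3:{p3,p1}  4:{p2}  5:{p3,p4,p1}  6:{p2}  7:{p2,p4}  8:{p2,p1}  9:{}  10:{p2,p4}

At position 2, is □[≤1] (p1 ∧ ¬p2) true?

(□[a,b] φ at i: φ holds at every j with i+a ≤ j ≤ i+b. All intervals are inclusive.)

True

Check (p1 ∧ ¬p2) at every j in [2,3]:
  j=2: true
  j=3: true
All positions satisfy it → formula holds.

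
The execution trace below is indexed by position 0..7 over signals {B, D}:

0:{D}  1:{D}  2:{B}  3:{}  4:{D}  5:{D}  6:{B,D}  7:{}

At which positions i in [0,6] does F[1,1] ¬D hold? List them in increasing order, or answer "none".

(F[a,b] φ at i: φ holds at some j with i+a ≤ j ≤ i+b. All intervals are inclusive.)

1, 2, 6

Evaluate at each i in [0,6]:
  i=0: ✗ (none in [1,1])
  i=1: ✓ (witness j=2)
  i=2: ✓ (witness j=3)
  i=3: ✗ (none in [4,4])
  i=4: ✗ (none in [5,5])
  i=5: ✗ (none in [6,6])
  i=6: ✓ (witness j=7)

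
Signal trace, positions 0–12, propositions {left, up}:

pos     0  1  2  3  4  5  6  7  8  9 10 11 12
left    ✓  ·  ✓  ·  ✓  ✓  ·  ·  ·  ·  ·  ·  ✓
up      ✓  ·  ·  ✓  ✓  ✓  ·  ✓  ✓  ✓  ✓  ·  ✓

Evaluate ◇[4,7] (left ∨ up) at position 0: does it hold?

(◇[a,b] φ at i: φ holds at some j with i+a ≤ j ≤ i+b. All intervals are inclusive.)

Holds

Check (left ∨ up) at each j in [4,7]:
  j=4: true
  j=5: true
  j=6: false
  j=7: true
Found at j=4 → formula holds.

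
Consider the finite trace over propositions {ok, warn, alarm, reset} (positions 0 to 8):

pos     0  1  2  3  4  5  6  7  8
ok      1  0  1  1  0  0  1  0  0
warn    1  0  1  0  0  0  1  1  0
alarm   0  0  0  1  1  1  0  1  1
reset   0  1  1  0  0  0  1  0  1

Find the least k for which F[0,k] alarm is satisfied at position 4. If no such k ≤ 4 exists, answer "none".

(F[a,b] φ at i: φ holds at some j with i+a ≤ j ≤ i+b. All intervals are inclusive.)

Scan j = 4,5,… for alarm:
  j=4: holds
First hit at j=4, so smallest k = 4-4 = 0.

0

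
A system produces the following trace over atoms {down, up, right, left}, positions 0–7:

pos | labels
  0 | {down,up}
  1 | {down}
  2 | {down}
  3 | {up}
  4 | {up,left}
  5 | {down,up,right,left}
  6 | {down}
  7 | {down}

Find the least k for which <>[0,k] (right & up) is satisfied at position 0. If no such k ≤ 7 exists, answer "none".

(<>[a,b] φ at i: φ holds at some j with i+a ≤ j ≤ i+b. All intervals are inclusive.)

5

Scan j = 0,1,… for (right & up):
  j=0: fails
  j=1: fails
  j=2: fails
  j=3: fails
  j=4: fails
  j=5: holds
First hit at j=5, so smallest k = 5-0 = 5.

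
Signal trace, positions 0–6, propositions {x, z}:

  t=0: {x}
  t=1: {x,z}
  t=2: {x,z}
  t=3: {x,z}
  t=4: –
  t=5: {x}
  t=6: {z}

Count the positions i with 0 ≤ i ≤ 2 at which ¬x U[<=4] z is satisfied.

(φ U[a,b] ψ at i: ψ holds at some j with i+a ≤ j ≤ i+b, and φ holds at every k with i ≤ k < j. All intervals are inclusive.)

2

Evaluate at each i in [0,2]:
  i=0: ✗ (lhs fails at k=0 before rhs at j=1)
  i=1: ✓ (rhs at j=1)
  i=2: ✓ (rhs at j=2)
Positions where it holds: {1, 2} → 2.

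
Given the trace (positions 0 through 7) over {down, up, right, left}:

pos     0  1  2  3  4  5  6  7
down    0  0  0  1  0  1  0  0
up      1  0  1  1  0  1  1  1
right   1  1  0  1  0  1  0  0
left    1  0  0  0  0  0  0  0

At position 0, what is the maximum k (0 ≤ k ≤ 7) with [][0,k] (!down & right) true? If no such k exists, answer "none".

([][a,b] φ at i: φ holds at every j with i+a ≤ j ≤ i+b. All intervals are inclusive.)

(!down & right) must hold from j=0 onward; find where it first fails.
  j=0: holds
  j=1: holds
  j=2: fails
Holds on [0,1], so largest k = 1.

1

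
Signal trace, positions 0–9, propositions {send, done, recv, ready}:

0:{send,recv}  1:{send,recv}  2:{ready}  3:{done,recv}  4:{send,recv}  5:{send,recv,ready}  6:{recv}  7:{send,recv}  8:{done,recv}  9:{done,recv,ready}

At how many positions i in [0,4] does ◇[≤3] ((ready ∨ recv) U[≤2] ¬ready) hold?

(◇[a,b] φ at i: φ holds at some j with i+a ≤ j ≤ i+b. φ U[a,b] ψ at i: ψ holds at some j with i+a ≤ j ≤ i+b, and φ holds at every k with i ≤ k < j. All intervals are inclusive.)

5

Evaluate at each i in [0,4]:
  i=0: ✓ (witness j=0)
  i=1: ✓ (witness j=1)
  i=2: ✓ (witness j=2)
  i=3: ✓ (witness j=3)
  i=4: ✓ (witness j=4)
Positions where it holds: {0, 1, 2, 3, 4} → 5.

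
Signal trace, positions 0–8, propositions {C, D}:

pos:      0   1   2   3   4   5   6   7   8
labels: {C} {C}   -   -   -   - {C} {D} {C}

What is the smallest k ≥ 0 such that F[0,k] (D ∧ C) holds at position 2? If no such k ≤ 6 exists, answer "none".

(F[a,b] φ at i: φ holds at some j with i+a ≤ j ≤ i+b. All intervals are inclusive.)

Scan j = 2,3,… for (D ∧ C):
  j=2: fails
  j=3: fails
  j=4: fails
  j=5: fails
  j=6: fails
  j=7: fails
  j=8: fails
No j in [2,8] satisfies it → none.

none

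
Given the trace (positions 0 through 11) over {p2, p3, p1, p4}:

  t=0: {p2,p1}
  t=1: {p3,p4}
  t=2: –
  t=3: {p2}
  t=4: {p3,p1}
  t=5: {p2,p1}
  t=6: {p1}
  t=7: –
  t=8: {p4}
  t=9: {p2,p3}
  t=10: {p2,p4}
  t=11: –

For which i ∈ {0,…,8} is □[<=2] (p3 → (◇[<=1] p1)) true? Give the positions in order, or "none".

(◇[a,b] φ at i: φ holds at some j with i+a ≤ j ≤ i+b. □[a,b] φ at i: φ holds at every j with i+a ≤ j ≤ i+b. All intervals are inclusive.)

Evaluate at each i in [0,8]:
  i=0: ✗ (fails at j=1)
  i=1: ✗ (fails at j=1)
  i=2: ✓ (all of [2,4])
  i=3: ✓ (all of [3,5])
  i=4: ✓ (all of [4,6])
  i=5: ✓ (all of [5,7])
  i=6: ✓ (all of [6,8])
  i=7: ✗ (fails at j=9)
  i=8: ✗ (fails at j=9)

2, 3, 4, 5, 6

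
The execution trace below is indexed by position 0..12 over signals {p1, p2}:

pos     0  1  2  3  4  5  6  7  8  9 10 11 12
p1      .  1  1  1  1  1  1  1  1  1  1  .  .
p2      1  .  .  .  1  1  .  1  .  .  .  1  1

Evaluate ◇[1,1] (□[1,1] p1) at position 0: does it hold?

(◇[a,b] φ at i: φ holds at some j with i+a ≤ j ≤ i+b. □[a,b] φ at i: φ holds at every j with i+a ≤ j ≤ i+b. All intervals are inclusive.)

Check □[1,1] p1 at each j in [1,1]:
  j=1: holds on [2,2]
Found at j=1 → formula holds.

Holds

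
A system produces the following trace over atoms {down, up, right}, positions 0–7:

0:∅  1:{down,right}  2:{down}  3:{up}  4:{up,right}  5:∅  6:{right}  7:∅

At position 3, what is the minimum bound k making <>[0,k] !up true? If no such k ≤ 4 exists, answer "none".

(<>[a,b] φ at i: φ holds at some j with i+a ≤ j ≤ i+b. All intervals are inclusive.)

Scan j = 3,4,… for !up:
  j=3: fails
  j=4: fails
  j=5: holds
First hit at j=5, so smallest k = 5-3 = 2.

2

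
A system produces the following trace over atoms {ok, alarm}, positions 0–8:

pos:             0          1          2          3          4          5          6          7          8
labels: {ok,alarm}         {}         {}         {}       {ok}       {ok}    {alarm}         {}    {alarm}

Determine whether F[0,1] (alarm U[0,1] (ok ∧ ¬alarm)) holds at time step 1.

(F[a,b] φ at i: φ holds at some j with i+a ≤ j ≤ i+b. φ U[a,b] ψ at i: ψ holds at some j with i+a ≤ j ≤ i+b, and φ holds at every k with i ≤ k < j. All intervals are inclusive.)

No

Check (alarm U[0,1] (ok ∧ ¬alarm)) at each j in [1,2]:
  j=1: fails
  j=2: fails
No position in the window satisfies it → formula fails.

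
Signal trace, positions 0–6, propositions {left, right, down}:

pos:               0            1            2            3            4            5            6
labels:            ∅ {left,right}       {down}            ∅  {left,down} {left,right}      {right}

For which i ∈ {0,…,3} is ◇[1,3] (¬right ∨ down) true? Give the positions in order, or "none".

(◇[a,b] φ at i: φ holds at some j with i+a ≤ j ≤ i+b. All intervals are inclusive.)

0, 1, 2, 3

Evaluate at each i in [0,3]:
  i=0: ✓ (witness j=2)
  i=1: ✓ (witness j=2)
  i=2: ✓ (witness j=3)
  i=3: ✓ (witness j=4)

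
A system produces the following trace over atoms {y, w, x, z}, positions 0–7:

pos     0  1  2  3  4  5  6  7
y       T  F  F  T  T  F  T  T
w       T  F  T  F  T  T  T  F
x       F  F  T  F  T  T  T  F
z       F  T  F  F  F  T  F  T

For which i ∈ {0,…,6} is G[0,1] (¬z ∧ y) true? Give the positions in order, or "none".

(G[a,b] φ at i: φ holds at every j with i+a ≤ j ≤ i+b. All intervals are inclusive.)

3

Evaluate at each i in [0,6]:
  i=0: ✗ (fails at j=1)
  i=1: ✗ (fails at j=1)
  i=2: ✗ (fails at j=2)
  i=3: ✓ (all of [3,4])
  i=4: ✗ (fails at j=5)
  i=5: ✗ (fails at j=5)
  i=6: ✗ (fails at j=7)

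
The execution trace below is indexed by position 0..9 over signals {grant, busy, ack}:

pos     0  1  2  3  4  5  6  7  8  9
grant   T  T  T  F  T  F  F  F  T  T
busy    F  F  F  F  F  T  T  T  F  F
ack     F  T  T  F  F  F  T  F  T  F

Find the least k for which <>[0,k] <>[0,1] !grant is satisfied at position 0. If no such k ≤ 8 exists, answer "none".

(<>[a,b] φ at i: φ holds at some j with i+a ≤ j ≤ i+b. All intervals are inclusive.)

Scan j = 0,1,… for <>[0,1] !grant:
  j=0: fails
  j=1: fails
  j=2: holds
First hit at j=2, so smallest k = 2-0 = 2.

2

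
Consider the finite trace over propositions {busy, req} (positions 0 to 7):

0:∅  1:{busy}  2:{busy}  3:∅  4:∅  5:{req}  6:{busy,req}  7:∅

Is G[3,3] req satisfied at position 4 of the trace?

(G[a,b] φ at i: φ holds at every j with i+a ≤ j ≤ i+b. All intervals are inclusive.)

False

Check req at every j in [7,7]:
  j=7: false
Fails at j=7 → formula fails.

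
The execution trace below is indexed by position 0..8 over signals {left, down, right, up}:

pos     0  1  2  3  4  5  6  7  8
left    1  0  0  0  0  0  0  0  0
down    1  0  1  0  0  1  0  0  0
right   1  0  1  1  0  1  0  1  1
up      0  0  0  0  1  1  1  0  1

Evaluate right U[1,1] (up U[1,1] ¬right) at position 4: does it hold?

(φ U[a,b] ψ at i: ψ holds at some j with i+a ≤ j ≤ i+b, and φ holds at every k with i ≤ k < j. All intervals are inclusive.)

False

Need some j in [5,5] with (up U[1,1] ¬right), and right at every k in [4,j-1].
  j=5: (up U[1,1] ¬right) holds, but right fails at k=4 → not this j.
No j in the window works → until fails.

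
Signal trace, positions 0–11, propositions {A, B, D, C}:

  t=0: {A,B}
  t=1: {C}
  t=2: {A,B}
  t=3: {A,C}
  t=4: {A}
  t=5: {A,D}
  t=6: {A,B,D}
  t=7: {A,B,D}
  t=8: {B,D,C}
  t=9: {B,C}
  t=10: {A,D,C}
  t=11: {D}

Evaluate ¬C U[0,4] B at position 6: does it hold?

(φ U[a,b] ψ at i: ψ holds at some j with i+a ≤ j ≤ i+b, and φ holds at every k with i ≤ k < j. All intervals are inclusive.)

Need some j in [6,10] with B, and ¬C at every k in [6,j-1].
  j=6: B holds; no prefix to check → satisfied.

Yes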